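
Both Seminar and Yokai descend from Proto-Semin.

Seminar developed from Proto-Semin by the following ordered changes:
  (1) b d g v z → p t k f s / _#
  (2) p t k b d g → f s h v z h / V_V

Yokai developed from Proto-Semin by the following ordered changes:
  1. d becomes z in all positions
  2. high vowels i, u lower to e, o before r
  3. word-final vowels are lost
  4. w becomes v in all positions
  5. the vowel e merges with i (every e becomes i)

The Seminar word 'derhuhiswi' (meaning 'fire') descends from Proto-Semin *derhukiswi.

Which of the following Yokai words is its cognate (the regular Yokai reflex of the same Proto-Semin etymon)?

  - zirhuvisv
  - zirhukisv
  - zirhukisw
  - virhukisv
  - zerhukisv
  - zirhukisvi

zirhukisv

Yokai: start from *derhukiswi.
  rule 1 (unconditioned shift): derhukiswi → zerhukiswi
  rule 2: no change — zerhukiswi
  rule 3 (apocope): zerhukiswi → zerhukisw
  rule 4 (unconditioned shift): zerhukisw → zerhukisv
  rule 5 (vowel merger): zerhukisv → zirhukisv
  ⇒ Yokai zirhukisv
Among the options, 'zirhukisv' alone shows every Yokai change applied in order.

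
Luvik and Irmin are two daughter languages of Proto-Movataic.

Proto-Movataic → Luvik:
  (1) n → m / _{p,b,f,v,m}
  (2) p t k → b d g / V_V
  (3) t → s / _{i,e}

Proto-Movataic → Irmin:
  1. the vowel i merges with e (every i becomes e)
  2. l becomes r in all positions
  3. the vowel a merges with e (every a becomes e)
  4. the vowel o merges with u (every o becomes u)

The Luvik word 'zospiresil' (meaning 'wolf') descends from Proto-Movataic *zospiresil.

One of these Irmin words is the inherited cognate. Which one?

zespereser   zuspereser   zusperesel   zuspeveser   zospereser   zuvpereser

zuspereser

Irmin: start from *zospiresil.
  rule 1 (vowel merger): zospiresil → zosperesel
  rule 2 (unconditioned shift): zosperesel → zospereser
  rule 3: no change — zospereser
  rule 4 (vowel merger): zospereser → zuspereser
  ⇒ Irmin zuspereser
The other candidates each miss or misapply at least one Irmin change.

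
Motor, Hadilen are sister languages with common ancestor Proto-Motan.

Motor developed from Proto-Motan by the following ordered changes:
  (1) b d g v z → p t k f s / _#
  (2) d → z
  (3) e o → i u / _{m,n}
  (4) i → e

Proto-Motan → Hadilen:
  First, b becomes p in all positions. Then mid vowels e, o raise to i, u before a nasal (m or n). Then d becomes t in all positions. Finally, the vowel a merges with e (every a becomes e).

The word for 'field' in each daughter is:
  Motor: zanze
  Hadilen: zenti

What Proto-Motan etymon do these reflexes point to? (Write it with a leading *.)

*zandi

Position 2: Motor has a, Hadilen has e. Motor preserves a here (none of its changes turn any other segment into a), so the proto-segment is *a.
Position 5: Motor has e, Hadilen has i. Taking the neighbouring segments as reconstructed: Motor e could go back to *e or *i; Hadilen i can only go back to *i — the one source consistent with every daughter is *i.
Position 4: Motor has z, Hadilen has t. Taking the neighbouring segments as reconstructed: Motor z could go back to *d or *z; Hadilen t could go back to *t or *d — the one source consistent with every daughter is *d.
The remaining positions agree across the daughters. Check the candidate against every language:
Motor: start from *zandi.
  rule 1: no change — zandi
  rule 2 (unconditioned shift): zandi → zanzi
  rule 3: no change — zanzi
  rule 4 (vowel merger): zanzi → zanze
  ⇒ Motor zanze
Hadilen: *zandi
  zandi (rule 1 does not apply)
  zandi (rule 2 does not apply)
  zandi → zanti   [unconditioned shift]
  zanti → zenti   [vowel merger]
  giving Hadilen zenti.
Only *zandi yields all of Motor zanze, Hadilen zenti.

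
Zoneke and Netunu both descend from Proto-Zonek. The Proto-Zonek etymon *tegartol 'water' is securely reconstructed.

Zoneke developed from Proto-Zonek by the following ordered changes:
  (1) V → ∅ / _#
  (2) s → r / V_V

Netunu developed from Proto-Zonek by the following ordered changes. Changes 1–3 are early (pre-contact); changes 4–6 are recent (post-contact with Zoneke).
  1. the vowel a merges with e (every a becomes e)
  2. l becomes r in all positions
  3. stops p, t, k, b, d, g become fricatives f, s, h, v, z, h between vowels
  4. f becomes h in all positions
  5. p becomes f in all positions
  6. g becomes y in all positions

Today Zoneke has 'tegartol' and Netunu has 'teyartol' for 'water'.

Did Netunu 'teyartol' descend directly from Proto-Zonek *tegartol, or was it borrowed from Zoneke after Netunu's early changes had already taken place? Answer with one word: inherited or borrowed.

borrowed

If inherited, *tegartol would pass through all of Netunu's changes:
Netunu: *tegartol
  tegartol → tegertol   [vowel merger]
  tegertol → tegertor   [unconditioned shift]
  tegertor → tehertor   [intervocalic lenition]
  tehertor (rule 4 does not apply)
  tehertor (rule 5 does not apply)
  tehertor (rule 6 does not apply)
  giving Netunu tehertor.
If borrowed from Zoneke 'tegartol' after the early changes, it would undergo only the recent ones:
  rule 4 (unconditioned shift): no change (tegartol)
  rule 5 (unconditioned shift): no change (tegartol)
  rule 6 (unconditioned shift): tegartol → teyartol
  ⇒ as a loan: teyartol
Netunu 'teyartol' matches the loan outcome 'teyartol', not the inherited 'tehertor' — it skipped the early Netunu changes, so it was borrowed from Zoneke.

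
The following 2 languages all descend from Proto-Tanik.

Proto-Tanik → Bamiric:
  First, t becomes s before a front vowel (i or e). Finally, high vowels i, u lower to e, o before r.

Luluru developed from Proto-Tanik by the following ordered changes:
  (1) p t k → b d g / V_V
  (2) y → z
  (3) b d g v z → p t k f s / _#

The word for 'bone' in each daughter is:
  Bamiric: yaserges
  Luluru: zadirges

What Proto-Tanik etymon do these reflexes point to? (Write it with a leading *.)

Position 1: Bamiric has y, Luluru has z. Bamiric preserves y here (none of its changes turn any other segment into y), so the proto-segment is *y.
Position 3: Bamiric has s, Luluru has d. Taking the neighbouring segments as reconstructed: Bamiric s could go back to *t or *s; Luluru d could go back to *t or *d — the one source consistent with every daughter is *t.
Position 4: Bamiric has e, Luluru has i. Luluru preserves i here (none of its changes turn any other segment into i), so the proto-segment is *i.
Verify the candidate proto-form against each daughter:
Bamiric: *yatirges > yasirges > yaserges  (by palatalisation, pre-rhotic lowering)
Luluru: *yatirges > yadirges > zadirges  (by intervocalic voicing, unconditioned shift)
No other proto-form is consistent with every reflex, so the reconstruction is *yatirges.

*yatirges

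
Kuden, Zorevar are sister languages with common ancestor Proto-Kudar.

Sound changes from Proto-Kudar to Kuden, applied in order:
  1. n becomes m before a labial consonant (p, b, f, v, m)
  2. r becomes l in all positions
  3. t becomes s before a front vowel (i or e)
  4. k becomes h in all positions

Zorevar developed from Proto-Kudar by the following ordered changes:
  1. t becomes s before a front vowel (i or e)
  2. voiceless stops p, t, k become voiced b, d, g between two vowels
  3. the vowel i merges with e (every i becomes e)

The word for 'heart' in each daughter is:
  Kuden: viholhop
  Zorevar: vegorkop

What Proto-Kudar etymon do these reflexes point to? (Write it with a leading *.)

Position 5: Kuden has l, Zorevar has r. Zorevar preserves r here (none of its changes turn any other segment into r), so the proto-segment is *r.
Position 3: Kuden has h, Zorevar has g. Taking the neighbouring segments as reconstructed: Kuden h could go back to *k or *h; Zorevar g could go back to *k or *g — the one source consistent with every daughter is *k.
This points to *vikorkop. Verify forward in each daughter:
Kuden: *vikorkop > vikolkop > viholhop  (by unconditioned shift, unconditioned shift)
Zorevar: start from *vikorkop.
  rule 1: no change — vikorkop
  rule 2 (intervocalic voicing): vikorkop → vigorkop
  rule 3 (vowel merger): vigorkop → vegorkop
  ⇒ Zorevar vegorkop
No other proto-form is consistent with every reflex, so the reconstruction is *vikorkop.

*vikorkop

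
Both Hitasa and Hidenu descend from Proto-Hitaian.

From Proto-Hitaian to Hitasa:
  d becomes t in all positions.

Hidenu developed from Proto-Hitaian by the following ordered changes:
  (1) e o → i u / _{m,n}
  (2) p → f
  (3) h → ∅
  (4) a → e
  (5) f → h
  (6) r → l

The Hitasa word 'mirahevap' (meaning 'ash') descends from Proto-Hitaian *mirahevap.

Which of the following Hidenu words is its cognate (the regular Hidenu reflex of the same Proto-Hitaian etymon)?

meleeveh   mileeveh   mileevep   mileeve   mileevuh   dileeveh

mileeveh

Hidenu: *mirahevap
  mirahevap (rule 1 does not apply)
  mirahevap → mirahevaf   [unconditioned shift]
  mirahevaf → miraevaf   [h-loss]
  miraevaf → mireevef   [vowel merger]
  mireevef → mireeveh   [unconditioned shift]
  mireeveh → mileeveh   [unconditioned shift]
  giving Hidenu mileeveh.
Among the options, 'mileeveh' alone shows every Hidenu change applied in order.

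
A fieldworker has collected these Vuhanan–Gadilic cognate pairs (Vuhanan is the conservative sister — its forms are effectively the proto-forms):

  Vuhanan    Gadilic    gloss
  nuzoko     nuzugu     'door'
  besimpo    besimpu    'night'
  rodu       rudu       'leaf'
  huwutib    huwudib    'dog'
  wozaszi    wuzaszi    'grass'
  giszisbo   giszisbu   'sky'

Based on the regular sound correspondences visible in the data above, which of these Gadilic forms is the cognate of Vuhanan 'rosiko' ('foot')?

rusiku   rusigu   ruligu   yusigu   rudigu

nuzoko ~ nuzugu, rodu ~ rudu — Vuhanan o corresponds to Gadilic u after a consonant, before a consonant other than r, m, n, p, b, f, v.
nuzoko ~ nuzugu — Vuhanan k corresponds to Gadilic g between vowels (before a back vowel).
nuzoko ~ nuzugu, besimpo ~ besimpu — Vuhanan o corresponds to Gadilic u word-finally.
Applying these to Vuhanan 'rosiko':
  rosiko → rusiko   (o→u after a consonant, before a consonant other than r, m, n, p, b, f, v)
  rusiko → rusigo   (k→g between vowels (before a back vowel))
  rusigo → rusigu   (o→u word-finally)
So the Gadilic cognate is 'rusigu'.

rusigu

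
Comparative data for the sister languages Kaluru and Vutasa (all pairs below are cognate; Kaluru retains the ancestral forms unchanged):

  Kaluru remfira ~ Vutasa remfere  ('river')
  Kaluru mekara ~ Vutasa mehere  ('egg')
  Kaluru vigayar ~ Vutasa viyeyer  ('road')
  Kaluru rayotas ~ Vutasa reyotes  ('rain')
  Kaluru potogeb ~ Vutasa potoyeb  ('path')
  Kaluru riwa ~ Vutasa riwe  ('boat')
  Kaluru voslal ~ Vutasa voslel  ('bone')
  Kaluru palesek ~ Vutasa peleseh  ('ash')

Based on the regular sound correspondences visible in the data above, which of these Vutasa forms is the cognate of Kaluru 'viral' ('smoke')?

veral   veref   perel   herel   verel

remfira ~ remfere — Kaluru i corresponds to Vutasa e after a consonant, before r.
vigayar ~ viyeyer, rayotas ~ reyotes — Kaluru a corresponds to Vutasa e after a consonant, before a consonant other than r, m, n, p, b, f, v.
Applying these to Kaluru 'viral':
  viral → veral   (i→e after a consonant, before r)
  veral → verel   (a→e after a consonant, before a consonant other than r, m, n, p, b, f, v)
So the Vutasa cognate is 'verel'.

verel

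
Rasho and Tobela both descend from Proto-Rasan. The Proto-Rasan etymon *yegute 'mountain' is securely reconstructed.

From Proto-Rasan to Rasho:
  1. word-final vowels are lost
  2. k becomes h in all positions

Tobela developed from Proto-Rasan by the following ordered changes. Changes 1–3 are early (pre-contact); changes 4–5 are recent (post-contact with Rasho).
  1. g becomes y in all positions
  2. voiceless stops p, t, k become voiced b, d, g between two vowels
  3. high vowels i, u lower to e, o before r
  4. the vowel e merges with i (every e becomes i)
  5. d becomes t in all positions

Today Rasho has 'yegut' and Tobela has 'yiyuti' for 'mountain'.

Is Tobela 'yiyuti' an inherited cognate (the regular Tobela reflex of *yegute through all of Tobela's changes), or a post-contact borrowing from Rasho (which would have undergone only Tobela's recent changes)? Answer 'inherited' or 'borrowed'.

inherited

If inherited, *yegute would pass through all of Tobela's changes:
Tobela: *yegute
  yegute → yeyute   [unconditioned shift]
  yeyute → yeyude   [intervocalic voicing]
  yeyude (rule 3 does not apply)
  yeyude → yiyudi   [vowel merger]
  yiyudi → yiyuti   [unconditioned shift]
  giving Tobela yiyuti.
If borrowed from Rasho 'yegut' after the early changes, it would undergo only the recent ones:
  rule 4 (vowel merger): yegut → yigut
  rule 5 (unconditioned shift): no change (yigut)
  ⇒ as a loan: yigut
Tobela 'yiyuti' matches the inherited outcome exactly, so it is an inherited cognate, not a loan.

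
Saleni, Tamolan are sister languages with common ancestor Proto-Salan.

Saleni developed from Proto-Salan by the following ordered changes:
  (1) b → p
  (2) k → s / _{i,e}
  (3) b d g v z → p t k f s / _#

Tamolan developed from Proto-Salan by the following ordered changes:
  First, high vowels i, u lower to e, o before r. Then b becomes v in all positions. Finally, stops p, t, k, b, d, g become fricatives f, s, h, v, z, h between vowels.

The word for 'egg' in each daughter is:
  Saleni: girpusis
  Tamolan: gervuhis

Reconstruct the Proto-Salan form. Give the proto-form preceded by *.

*girbukis

Position 6: Saleni has s, Tamolan has h. Taking the neighbouring segments as reconstructed: Saleni s could go back to *k or *s; Tamolan h could go back to *k or *g or *h — the one source consistent with every daughter is *k.
Position 4: Saleni has p, Tamolan has v. Taking the neighbouring segments as reconstructed: Saleni p could go back to *p or *b; Tamolan v could go back to *b or *v — the one source consistent with every daughter is *b.
Verify the candidate proto-form against each daughter:
Saleni: *girbukis > girpukis > girpusis  (by unconditioned shift, palatalisation)
Tamolan: *girbukis > gerbukis > gervukis > gervuhis  (by pre-rhotic lowering, unconditioned shift, intervocalic lenition)
Only *girbukis yields all of Saleni girpusis, Tamolan gervuhis.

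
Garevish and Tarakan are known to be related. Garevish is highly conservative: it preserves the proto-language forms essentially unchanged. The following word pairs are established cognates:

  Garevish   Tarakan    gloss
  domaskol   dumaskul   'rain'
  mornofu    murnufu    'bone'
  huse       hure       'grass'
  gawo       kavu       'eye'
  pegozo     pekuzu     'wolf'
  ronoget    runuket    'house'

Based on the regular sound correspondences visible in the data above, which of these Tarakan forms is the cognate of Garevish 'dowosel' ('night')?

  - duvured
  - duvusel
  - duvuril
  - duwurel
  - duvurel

domaskol ~ dumaskul, pegozo ~ pekuzu — Garevish o corresponds to Tarakan u after a consonant, before a consonant other than r, m, n, p, b, f, v.
gawo ~ kavu — Garevish w corresponds to Tarakan v between vowels (before a back vowel).
huse ~ hure — Garevish s corresponds to Tarakan r between vowels (before a front vowel).
Applying these to Garevish 'dowosel':
  dowosel → duwosel   (o→u after a consonant, before a consonant other than r, m, n, p, b, f, v)
  duwosel → duvosel   (w→v between vowels (before a back vowel))
  duvosel → duvusel   (o→u after a consonant, before a consonant other than r, m, n, p, b, f, v)
  duvusel → duvurel   (s→r between vowels (before a front vowel))
So the Tarakan cognate is 'duvurel'.

duvurel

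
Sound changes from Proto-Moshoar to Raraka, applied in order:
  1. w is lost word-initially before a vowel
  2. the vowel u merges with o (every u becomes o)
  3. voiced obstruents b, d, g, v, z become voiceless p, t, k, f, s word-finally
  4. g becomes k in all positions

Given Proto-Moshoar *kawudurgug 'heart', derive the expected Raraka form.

Raraka: *kawudurgug
  kawudurgug (rule 1 does not apply)
  kawudurgug → kawodorgog   [vowel merger]
  kawodorgog → kawodorgok   [final devoicing]
  kawodorgok → kawodorkok   [unconditioned shift]
  giving Raraka kawodorkok.

kawodorkok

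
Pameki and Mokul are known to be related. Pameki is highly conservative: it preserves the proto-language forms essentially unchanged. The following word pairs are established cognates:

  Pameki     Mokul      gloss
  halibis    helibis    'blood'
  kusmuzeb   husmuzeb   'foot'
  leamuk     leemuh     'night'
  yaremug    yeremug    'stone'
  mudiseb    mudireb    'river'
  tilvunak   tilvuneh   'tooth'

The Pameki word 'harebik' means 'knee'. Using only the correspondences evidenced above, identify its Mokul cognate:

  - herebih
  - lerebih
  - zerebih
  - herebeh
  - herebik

herebih

yaremug ~ yeremug — Pameki a corresponds to Mokul e after a consonant, before r.
leamuk ~ leemuh, tilvunak ~ tilvuneh — Pameki k corresponds to Mokul h word-finally.
Applying these to Pameki 'harebik':
  harebik → herebik   (a→e after a consonant, before r)
  herebik → herebih   (k→h word-finally)
So the Mokul cognate is 'herebih'.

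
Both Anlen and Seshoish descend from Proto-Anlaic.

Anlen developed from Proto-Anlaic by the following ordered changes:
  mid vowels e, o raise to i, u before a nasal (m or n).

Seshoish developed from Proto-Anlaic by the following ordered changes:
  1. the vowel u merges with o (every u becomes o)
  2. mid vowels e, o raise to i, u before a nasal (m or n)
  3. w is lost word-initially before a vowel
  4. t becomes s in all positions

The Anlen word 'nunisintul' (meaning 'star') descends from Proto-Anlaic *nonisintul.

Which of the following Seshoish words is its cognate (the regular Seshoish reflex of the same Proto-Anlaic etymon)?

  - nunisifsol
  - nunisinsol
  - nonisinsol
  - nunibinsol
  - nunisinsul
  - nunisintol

Seshoish: start from *nonisintul.
  rule 1 (vowel merger): nonisintul → nonisintol
  rule 2 (pre-nasal raising): nonisintol → nunisintol
  rule 3: no change — nunisintol
  rule 4 (unconditioned shift): nunisintol → nunisinsol
  ⇒ Seshoish nunisinsol
The other candidates each miss or misapply at least one Seshoish change.

nunisinsol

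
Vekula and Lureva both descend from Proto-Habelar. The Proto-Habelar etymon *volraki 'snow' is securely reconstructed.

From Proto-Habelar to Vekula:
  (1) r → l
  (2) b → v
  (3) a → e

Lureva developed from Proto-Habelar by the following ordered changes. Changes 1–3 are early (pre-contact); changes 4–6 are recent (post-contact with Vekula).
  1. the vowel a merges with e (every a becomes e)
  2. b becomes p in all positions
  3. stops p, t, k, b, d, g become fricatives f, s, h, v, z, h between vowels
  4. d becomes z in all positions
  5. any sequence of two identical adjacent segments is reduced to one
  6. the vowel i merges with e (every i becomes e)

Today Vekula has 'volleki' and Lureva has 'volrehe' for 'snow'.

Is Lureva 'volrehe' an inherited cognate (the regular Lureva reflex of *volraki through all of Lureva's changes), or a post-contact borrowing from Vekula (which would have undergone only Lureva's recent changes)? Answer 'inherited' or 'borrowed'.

If inherited, *volraki would pass through all of Lureva's changes:
Lureva: start from *volraki.
  rule 1 (vowel merger): volraki → volreki
  rule 2: no change — volreki
  rule 3 (intervocalic lenition): volreki → volrehi
  rule 4: no change — volrehi
  rule 5: no change — volrehi
  rule 6 (vowel merger): volrehi → volrehe
  ⇒ Lureva volrehe
If borrowed from Vekula 'volleki' after the early changes, it would undergo only the recent ones:
  rule 4 (unconditioned shift): no change (volleki)
  rule 5 (degemination): volleki → voleki
  rule 6 (vowel merger): voleki → voleke
  ⇒ as a loan: voleke
Lureva 'volrehe' matches the inherited outcome exactly, so it is an inherited cognate, not a loan.

inherited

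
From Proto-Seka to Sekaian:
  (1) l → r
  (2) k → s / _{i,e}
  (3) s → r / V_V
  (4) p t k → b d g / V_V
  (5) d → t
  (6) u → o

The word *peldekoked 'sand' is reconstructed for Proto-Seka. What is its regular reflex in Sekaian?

pertegoret

Sekaian: *peldekoked > perdekoked > perdekosed > perdekored > perdegored > pertegoret  (by unconditioned shift, palatalisation, rhotacism, intervocalic voicing, unconditioned shift)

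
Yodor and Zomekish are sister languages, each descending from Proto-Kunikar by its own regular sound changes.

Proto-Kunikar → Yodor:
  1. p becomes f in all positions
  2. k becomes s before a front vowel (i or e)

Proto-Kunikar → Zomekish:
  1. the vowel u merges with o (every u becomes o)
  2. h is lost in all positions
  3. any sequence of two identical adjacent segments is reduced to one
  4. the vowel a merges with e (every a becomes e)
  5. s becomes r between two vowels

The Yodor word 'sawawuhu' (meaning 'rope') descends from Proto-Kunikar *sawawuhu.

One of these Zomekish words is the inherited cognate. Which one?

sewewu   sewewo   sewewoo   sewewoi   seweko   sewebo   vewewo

Zomekish: *sawawuhu
  sawawuhu → sawawoho   [vowel merger]
  sawawoho → sawawoo   [h-loss]
  sawawoo → sawawo   [degemination]
  sawawo → sewewo   [vowel merger]
  sewewo (rule 5 does not apply)
  giving Zomekish sewewo.

sewewo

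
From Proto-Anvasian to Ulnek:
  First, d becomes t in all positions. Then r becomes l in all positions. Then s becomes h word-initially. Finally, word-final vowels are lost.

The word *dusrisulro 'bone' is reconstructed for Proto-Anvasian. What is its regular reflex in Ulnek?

Ulnek: *dusrisulro > tusrisulro > tuslisullo > tuslisull  (by unconditioned shift, unconditioned shift, apocope)

tuslisull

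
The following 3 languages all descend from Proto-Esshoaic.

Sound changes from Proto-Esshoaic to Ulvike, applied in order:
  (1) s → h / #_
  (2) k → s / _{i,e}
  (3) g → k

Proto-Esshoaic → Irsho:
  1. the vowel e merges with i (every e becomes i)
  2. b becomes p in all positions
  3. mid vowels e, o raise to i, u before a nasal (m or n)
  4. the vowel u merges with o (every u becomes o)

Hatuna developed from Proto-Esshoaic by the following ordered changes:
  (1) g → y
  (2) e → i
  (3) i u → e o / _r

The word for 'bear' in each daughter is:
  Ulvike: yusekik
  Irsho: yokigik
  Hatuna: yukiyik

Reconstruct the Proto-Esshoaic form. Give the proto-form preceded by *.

*yukegik

Position 5: Ulvike has k, Irsho has g, Hatuna has y. Irsho preserves g here (none of its changes turn any other segment into g), so the proto-segment is *g.
Position 4: Ulvike has e, Irsho has i, Hatuna has i. Ulvike preserves e here (none of its changes turn any other segment into e), so the proto-segment is *e.
Position 2: Ulvike has u, Irsho has o, Hatuna has u. Ulvike preserves u here (none of its changes turn any other segment into u), so the proto-segment is *u.
Verify the candidate proto-form against each daughter:
Ulvike: start from *yukegik.
  rule 1: no change — yukegik
  rule 2 (palatalisation): yukegik → yusegik
  rule 3 (unconditioned shift): yusegik → yusekik
  ⇒ Ulvike yusekik
Irsho: *yukegik
  yukegik → yukigik   [vowel merger]
  yukigik (rule 2 does not apply)
  yukigik (rule 3 does not apply)
  yukigik → yokigik   [vowel merger]
  giving Irsho yokigik.
Hatuna: start from *yukegik.
  rule 1 (unconditioned shift): yukegik → yukeyik
  rule 2 (vowel merger): yukeyik → yukiyik
  rule 3: no change — yukiyik
  ⇒ Hatuna yukiyik
*yukegik is the unique common source.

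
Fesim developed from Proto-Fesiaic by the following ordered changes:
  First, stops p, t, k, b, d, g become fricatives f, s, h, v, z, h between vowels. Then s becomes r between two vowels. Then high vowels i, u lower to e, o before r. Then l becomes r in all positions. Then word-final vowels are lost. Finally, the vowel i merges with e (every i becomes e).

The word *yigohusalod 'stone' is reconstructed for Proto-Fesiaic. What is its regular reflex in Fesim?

Fesim: *yigohusalod > yihohusalod > yihohuralod > yihohoralod > yihohorarod > yehohorarod  (by intervocalic lenition, rhotacism, pre-rhotic lowering, unconditioned shift, vowel merger)

yehohorarod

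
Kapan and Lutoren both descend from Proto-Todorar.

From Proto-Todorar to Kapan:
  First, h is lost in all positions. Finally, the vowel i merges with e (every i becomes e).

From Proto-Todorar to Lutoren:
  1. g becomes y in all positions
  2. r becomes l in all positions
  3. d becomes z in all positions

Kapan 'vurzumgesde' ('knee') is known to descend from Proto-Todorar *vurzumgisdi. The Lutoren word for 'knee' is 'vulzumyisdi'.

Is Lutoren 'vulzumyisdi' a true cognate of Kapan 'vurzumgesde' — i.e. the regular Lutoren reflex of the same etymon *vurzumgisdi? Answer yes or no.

Derive the expected Lutoren reflex of *vurzumgisdi:
Lutoren: start from *vurzumgisdi.
  rule 1 (unconditioned shift): vurzumgisdi → vurzumyisdi
  rule 2 (unconditioned shift): vurzumyisdi → vulzumyisdi
  rule 3 (unconditioned shift): vulzumyisdi → vulzumyiszi
  ⇒ Lutoren vulzumyiszi
The regular Lutoren reflex would be 'vulzumyiszi', but the attested form is 'vulzumyisdi'. The correspondence is irregular, so they are not cognates (the Lutoren form has a different source).

no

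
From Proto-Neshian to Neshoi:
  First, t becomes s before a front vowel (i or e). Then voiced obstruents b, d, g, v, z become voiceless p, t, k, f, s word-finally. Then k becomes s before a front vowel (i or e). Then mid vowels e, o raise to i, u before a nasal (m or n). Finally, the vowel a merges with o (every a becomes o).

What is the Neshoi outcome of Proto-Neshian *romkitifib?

Neshoi: *romkitifib
  romkitifib → romkisifib   [palatalisation]
  romkisifib → romkisifip   [final devoicing]
  romkisifip → romsisifip   [palatalisation]
  romsisifip → rumsisifip   [pre-nasal raising]
  rumsisifip (rule 5 does not apply)
  giving Neshoi rumsisifip.

rumsisifip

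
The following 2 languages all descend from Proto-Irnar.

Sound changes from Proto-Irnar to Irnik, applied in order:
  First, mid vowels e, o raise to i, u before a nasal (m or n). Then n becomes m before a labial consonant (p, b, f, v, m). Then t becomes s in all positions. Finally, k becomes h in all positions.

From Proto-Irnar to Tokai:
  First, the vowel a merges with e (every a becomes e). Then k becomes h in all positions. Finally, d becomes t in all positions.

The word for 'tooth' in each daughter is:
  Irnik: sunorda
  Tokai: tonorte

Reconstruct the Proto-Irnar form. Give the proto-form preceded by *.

*tonorda

Position 6: Irnik has d, Tokai has t. Irnik preserves d here (none of its changes turn any other segment into d), so the proto-segment is *d.
Position 1: Irnik has s, Tokai has t. Taking the neighbouring segments as reconstructed: Irnik s could go back to *t or *s; Tokai t could go back to *t or *d — the one source consistent with every daughter is *t.
Position 7: Irnik has a, Tokai has e. Irnik preserves a here (none of its changes turn any other segment into a), so the proto-segment is *a.
Continuing position by position gives *tonorda; check it forward:
Irnik: *tonorda > tunorda > sunorda  (by pre-nasal raising, unconditioned shift)
Tokai: *tonorda
  tonorda → tonorde   [vowel merger]
  tonorde (rule 2 does not apply)
  tonorde → tonorte   [unconditioned shift]
  giving Tokai tonorte.
No other proto-form is consistent with every reflex, so the reconstruction is *tonorda.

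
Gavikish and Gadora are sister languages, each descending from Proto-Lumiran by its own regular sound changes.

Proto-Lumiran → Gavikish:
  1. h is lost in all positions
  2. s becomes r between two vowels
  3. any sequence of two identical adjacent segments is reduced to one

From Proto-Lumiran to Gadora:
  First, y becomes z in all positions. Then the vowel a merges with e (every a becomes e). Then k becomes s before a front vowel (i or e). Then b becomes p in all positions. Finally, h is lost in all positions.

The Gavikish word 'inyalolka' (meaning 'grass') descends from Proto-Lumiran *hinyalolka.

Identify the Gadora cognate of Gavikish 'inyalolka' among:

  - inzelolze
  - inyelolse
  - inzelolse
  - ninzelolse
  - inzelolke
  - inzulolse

Gadora: *hinyalolka
  hinyalolka → hinzalolka   [unconditioned shift]
  hinzalolka → hinzelolke   [vowel merger]
  hinzelolke → hinzelolse   [palatalisation]
  hinzelolse (rule 4 does not apply)
  hinzelolse → inzelolse   [h-loss]
  giving Gadora inzelolse.
The other candidates each miss or misapply at least one Gadora change.

inzelolse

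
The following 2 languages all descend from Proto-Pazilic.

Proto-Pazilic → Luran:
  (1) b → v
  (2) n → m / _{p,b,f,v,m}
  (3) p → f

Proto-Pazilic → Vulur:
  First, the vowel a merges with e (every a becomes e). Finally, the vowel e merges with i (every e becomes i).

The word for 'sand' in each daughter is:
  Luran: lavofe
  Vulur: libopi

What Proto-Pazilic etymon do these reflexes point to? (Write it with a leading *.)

*labope

Position 5: Luran has f, Vulur has p. Vulur preserves p here (none of its changes turn any other segment into p), so the proto-segment is *p.
Position 3: Luran has v, Vulur has b. Vulur preserves b here (none of its changes turn any other segment into b), so the proto-segment is *b.
Verify the candidate proto-form against each daughter:
Luran: *labope
  labope → lavope   [unconditioned shift]
  lavope (rule 2 does not apply)
  lavope → lavofe   [unconditioned shift]
  giving Luran lavofe.
Vulur: start from *labope.
  rule 1 (vowel merger): labope → lebope
  rule 2 (vowel merger): lebope → libopi
  ⇒ Vulur libopi
No other proto-form is consistent with every reflex, so the reconstruction is *labope.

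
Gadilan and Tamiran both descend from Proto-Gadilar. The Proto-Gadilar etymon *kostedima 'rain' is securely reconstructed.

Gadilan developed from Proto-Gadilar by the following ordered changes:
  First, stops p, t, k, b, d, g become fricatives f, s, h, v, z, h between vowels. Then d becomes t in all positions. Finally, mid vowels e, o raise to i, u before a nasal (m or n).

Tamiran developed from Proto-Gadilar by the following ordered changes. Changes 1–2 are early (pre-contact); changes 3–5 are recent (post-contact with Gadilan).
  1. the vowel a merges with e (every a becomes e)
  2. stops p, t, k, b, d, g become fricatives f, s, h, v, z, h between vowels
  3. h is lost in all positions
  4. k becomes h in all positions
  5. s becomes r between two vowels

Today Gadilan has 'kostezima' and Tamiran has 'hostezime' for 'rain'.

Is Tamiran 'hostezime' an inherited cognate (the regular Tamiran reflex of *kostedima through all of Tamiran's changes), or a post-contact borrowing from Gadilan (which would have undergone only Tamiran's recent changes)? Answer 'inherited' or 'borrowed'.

inherited

If inherited, *kostedima would pass through all of Tamiran's changes:
Tamiran: start from *kostedima.
  rule 1 (vowel merger): kostedima → kostedime
  rule 2 (intervocalic lenition): kostedime → kostezime
  rule 3: no change — kostezime
  rule 4 (unconditioned shift): kostezime → hostezime
  rule 5: no change — hostezime
  ⇒ Tamiran hostezime
If borrowed from Gadilan 'kostezima' after the early changes, it would undergo only the recent ones:
  rule 3 (h-loss): no change (kostezima)
  rule 4 (unconditioned shift): kostezima → hostezima
  rule 5 (rhotacism): no change (hostezima)
  ⇒ as a loan: hostezima
Tamiran 'hostezime' matches the inherited outcome exactly, so it is an inherited cognate, not a loan.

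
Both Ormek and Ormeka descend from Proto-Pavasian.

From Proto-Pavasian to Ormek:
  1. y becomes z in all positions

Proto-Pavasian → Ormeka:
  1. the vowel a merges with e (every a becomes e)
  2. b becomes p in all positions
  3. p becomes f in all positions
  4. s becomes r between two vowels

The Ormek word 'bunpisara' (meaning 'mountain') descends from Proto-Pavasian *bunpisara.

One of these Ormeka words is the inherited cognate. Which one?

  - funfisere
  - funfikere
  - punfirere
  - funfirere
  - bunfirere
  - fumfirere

Ormeka: *bunpisara
  bunpisara → bunpisere   [vowel merger]
  bunpisere → punpisere   [unconditioned shift]
  punpisere → funfisere   [unconditioned shift]
  funfisere → funfirere   [rhotacism]
  giving Ormeka funfirere.

funfirere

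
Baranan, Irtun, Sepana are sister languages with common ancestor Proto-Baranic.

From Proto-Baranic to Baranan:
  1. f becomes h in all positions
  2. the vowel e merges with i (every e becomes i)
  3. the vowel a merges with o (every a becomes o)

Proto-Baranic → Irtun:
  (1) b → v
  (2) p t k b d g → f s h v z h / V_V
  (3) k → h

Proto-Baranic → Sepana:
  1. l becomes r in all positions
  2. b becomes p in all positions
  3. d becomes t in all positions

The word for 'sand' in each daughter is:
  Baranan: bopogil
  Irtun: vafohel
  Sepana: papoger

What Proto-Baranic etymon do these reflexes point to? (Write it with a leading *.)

Position 7: Baranan has l, Irtun has l, Sepana has r. Baranan preserves l here (none of its changes turn any other segment into l), so the proto-segment is *l.
Position 1: Baranan has b, Irtun has v, Sepana has p. Baranan preserves b here (none of its changes turn any other segment into b), so the proto-segment is *b.
This points to *bapogel. Verify forward in each daughter:
Baranan: *bapogel > bapogil > bopogil  (by vowel merger, vowel merger)
Irtun: start from *bapogel.
  rule 1 (unconditioned shift): bapogel → vapogel
  rule 2 (intervocalic lenition): vapogel → vafohel
  rule 3: no change — vafohel
  ⇒ Irtun vafohel
Sepana: *bapogel > bapoger > papoger  (by unconditioned shift, unconditioned shift)
*bapogel is the unique common source.

*bapogel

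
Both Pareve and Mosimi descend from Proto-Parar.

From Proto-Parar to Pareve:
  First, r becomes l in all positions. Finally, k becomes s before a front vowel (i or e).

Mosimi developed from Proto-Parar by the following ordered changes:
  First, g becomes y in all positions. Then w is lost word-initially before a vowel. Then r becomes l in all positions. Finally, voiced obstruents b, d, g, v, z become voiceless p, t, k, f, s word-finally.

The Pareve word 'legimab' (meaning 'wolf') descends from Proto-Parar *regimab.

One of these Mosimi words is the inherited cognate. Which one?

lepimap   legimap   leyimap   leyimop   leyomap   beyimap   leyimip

Mosimi: start from *regimab.
  rule 1 (unconditioned shift): regimab → reyimab
  rule 2: no change — reyimab
  rule 3 (unconditioned shift): reyimab → leyimab
  rule 4 (final devoicing): leyimab → leyimap
  ⇒ Mosimi leyimap
Among the options, 'leyimap' alone shows every Mosimi change applied in order.

leyimap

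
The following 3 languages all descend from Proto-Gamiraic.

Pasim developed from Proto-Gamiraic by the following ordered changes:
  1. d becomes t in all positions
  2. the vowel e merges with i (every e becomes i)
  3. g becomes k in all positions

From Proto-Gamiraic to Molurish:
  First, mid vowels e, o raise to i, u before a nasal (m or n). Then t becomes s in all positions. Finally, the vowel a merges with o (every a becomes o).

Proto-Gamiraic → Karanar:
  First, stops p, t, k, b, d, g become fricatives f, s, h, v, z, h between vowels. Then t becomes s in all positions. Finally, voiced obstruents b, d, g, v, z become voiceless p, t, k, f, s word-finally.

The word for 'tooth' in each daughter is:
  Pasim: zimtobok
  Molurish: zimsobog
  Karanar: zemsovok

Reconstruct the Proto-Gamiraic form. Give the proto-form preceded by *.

Position 2: Pasim has i, Molurish has i, Karanar has e. Karanar preserves e here (none of its changes turn any other segment into e), so the proto-segment is *e.
Position 4: Pasim has t, Molurish has s, Karanar has s. Taking the neighbouring segments as reconstructed: Pasim t could go back to *t or *d; Molurish s could go back to *t or *s; Karanar s could go back to *t or *s — the one source consistent with every daughter is *t.
Position 8: Pasim has k, Molurish has g, Karanar has k. Molurish preserves g here (none of its changes turn any other segment into g), so the proto-segment is *g.
Verify the candidate proto-form against each daughter:
Pasim: *zemtobog
  zemtobog (rule 1 does not apply)
  zemtobog → zimtobog   [vowel merger]
  zimtobog → zimtobok   [unconditioned shift]
  giving Pasim zimtobok.
Molurish: start from *zemtobog.
  rule 1 (pre-nasal raising): zemtobog → zimtobog
  rule 2 (unconditioned shift): zimtobog → zimsobog
  rule 3: no change — zimsobog
  ⇒ Molurish zimsobog
Karanar: *zemtobog > zemtovog > zemsovog > zemsovok  (by intervocalic lenition, unconditioned shift, final devoicing)
*zemtobog is the unique common source.

*zemtobog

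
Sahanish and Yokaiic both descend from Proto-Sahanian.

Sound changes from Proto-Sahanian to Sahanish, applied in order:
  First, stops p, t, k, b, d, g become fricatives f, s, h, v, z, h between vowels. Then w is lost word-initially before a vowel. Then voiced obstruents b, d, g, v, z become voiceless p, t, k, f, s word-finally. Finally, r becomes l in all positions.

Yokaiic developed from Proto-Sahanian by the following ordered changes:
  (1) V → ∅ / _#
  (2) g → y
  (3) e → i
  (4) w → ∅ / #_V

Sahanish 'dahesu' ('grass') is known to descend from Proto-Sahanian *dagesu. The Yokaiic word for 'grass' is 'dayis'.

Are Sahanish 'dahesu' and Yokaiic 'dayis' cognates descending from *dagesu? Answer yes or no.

yes

Derive the expected Yokaiic reflex of *dagesu:
Yokaiic: start from *dagesu.
  rule 1 (apocope): dagesu → dages
  rule 2 (unconditioned shift): dages → dayes
  rule 3 (vowel merger): dayes → dayis
  rule 4: no change — dayis
  ⇒ Yokaiic dayis
Yokaiic 'dayis' matches the regular reflex exactly, so the pair is cognate.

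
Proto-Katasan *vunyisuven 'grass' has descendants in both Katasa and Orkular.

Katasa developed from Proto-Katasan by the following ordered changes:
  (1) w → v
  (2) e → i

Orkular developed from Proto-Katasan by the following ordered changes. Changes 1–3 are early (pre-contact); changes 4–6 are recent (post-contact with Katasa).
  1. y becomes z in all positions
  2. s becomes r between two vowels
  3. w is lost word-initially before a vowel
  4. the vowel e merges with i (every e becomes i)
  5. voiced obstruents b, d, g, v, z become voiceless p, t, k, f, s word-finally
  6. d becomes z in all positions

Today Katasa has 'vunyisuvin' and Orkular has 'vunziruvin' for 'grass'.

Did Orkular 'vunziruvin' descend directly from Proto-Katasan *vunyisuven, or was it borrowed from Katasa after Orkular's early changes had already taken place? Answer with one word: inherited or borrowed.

inherited

If inherited, *vunyisuven would pass through all of Orkular's changes:
Orkular: *vunyisuven
  vunyisuven → vunzisuven   [unconditioned shift]
  vunzisuven → vunziruven   [rhotacism]
  vunziruven (rule 3 does not apply)
  vunziruven → vunziruvin   [vowel merger]
  vunziruvin (rule 5 does not apply)
  vunziruvin (rule 6 does not apply)
  giving Orkular vunziruvin.
If borrowed from Katasa 'vunyisuvin' after the early changes, it would undergo only the recent ones:
  rule 4 (vowel merger): no change (vunyisuvin)
  rule 5 (final devoicing): no change (vunyisuvin)
  rule 6 (unconditioned shift): no change (vunyisuvin)
  ⇒ as a loan: vunyisuvin
Orkular 'vunziruvin' matches the inherited outcome exactly, so it is an inherited cognate, not a loan.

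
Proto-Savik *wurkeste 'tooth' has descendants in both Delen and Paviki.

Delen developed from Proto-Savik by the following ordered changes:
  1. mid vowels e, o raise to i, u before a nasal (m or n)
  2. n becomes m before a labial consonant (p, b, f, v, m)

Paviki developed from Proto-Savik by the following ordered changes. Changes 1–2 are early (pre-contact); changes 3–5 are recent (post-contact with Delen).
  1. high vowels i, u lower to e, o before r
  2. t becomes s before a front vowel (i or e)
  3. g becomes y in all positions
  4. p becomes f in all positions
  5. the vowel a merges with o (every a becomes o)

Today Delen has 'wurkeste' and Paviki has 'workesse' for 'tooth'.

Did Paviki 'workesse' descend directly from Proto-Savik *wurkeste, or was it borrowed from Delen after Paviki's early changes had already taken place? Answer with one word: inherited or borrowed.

inherited

If inherited, *wurkeste would pass through all of Paviki's changes:
Paviki: *wurkeste
  wurkeste → workeste   [pre-rhotic lowering]
  workeste → workesse   [palatalisation]
  workesse (rule 3 does not apply)
  workesse (rule 4 does not apply)
  workesse (rule 5 does not apply)
  giving Paviki workesse.
If borrowed from Delen 'wurkeste' after the early changes, it would undergo only the recent ones:
  rule 3 (unconditioned shift): no change (wurkeste)
  rule 4 (unconditioned shift): no change (wurkeste)
  rule 5 (vowel merger): no change (wurkeste)
  ⇒ as a loan: wurkeste
Paviki 'workesse' matches the inherited outcome exactly, so it is an inherited cognate, not a loan.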